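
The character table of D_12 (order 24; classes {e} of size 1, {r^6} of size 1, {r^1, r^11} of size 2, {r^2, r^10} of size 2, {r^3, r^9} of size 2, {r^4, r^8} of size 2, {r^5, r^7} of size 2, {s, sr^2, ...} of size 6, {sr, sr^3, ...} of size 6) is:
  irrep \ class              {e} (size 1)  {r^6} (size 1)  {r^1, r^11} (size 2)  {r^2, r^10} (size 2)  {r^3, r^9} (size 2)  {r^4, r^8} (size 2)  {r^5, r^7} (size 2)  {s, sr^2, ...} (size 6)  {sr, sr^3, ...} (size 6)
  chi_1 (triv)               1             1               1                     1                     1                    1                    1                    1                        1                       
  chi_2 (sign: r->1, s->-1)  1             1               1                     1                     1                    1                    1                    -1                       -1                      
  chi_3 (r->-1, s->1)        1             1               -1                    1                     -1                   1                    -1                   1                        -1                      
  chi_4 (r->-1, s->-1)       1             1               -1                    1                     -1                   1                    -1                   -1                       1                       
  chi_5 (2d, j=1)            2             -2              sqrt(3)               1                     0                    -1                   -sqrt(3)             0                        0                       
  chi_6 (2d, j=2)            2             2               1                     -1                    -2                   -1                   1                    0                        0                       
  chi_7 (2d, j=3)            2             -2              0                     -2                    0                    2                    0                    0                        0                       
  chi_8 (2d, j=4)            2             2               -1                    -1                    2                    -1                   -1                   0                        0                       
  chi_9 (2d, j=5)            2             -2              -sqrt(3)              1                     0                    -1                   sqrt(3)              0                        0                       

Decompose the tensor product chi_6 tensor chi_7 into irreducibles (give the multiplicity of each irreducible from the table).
chi_6 tensor chi_7 = chi_5 + chi_9 (all other irreducibles have multiplicity 0).

Derivation: The character of a tensor product is the pointwise product (chi_6 * chi_7)(C) = chi_6(C) * chi_7(C):
  {e}: (2)*(2), {r^6}: (2)*(-2), {r^1, r^11}: (1)*(0), {r^2, r^10}: (-1)*(-2), {r^3, r^9}: (-2)*(0), {r^4, r^8}: (-1)*(2), {r^5, r^7}: (1)*(0), {s, sr^2, ...}: (0)*(0), {sr, sr^3, ...}: (0)*(0)
so (chi_6 * chi_7) takes values
  {e} -> 4, {r^6} -> -4, {r^1, r^11} -> 0, {r^2, r^10} -> 2, {r^3, r^9} -> 0, {r^4, r^8} -> -2, {r^5, r^7} -> 0, {s, sr^2, ...} -> 0, {sr, sr^3, ...} -> 0.
Now take the inner product of this character with each irreducible chi from the table, <chi_6*chi_7, chi> = (1/24) sum_C |C| (chi_6*chi_7)(C) conj(chi(C)):
  <chi_6*chi_7, chi_1> = (1/24)[1*(4)*conj(1) + 1*(-4)*conj(1) + 2*(0)*conj(1) + 2*(2)*conj(1) + 2*(0)*conj(1) + 2*(-2)*conj(1) + 2*(0)*conj(1) + 6*(0)*conj(1) + 6*(0)*conj(1)]
      = (1/24)[(4) + (-4) + (0) + (4) + (0) + (-4) + (0) + (0) + (0)] = 0/24 = 0
  <chi_6*chi_7, chi_2> = (1/24)[1*(4)*conj(1) + 1*(-4)*conj(1) + 2*(0)*conj(1) + 2*(2)*conj(1) + 2*(0)*conj(1) + 2*(-2)*conj(1) + 2*(0)*conj(1) + 6*(0)*conj(-1) + 6*(0)*conj(-1)]
      = (1/24)[(4) + (-4) + (0) + (4) + (0) + (-4) + (0) + (0) + (0)] = 0/24 = 0
  <chi_6*chi_7, chi_3> = (1/24)[1*(4)*conj(1) + 1*(-4)*conj(1) + 2*(0)*conj(-1) + 2*(2)*conj(1) + 2*(0)*conj(-1) + 2*(-2)*conj(1) + 2*(0)*conj(-1) + 6*(0)*conj(1) + 6*(0)*conj(-1)]
      = (1/24)[(4) + (-4) + (0) + (4) + (0) + (-4) + (0) + (0) + (0)] = 0/24 = 0
  <chi_6*chi_7, chi_4> = (1/24)[1*(4)*conj(1) + 1*(-4)*conj(1) + 2*(0)*conj(-1) + 2*(2)*conj(1) + 2*(0)*conj(-1) + 2*(-2)*conj(1) + 2*(0)*conj(-1) + 6*(0)*conj(-1) + 6*(0)*conj(1)]
      = (1/24)[(4) + (-4) + (0) + (4) + (0) + (-4) + (0) + (0) + (0)] = 0/24 = 0
  <chi_6*chi_7, chi_5> = (1/24)[1*(4)*conj(2) + 1*(-4)*conj(-2) + 2*(0)*conj(sqrt(3)) + 2*(2)*conj(1) + 2*(0)*conj(0) + 2*(-2)*conj(-1) + 2*(0)*conj(-sqrt(3)) + 6*(0)*conj(0) + 6*(0)*conj(0)]
      = (1/24)[(8) + (8) + (0) + (4) + (0) + (4) + (0) + (0) + (0)] = 24/24 = 1
  <chi_6*chi_7, chi_6> = (1/24)[1*(4)*conj(2) + 1*(-4)*conj(2) + 2*(0)*conj(1) + 2*(2)*conj(-1) + 2*(0)*conj(-2) + 2*(-2)*conj(-1) + 2*(0)*conj(1) + 6*(0)*conj(0) + 6*(0)*conj(0)]
      = (1/24)[(8) + (-8) + (0) + (-4) + (0) + (4) + (0) + (0) + (0)] = 0/24 = 0
  <chi_6*chi_7, chi_7> = (1/24)[1*(4)*conj(2) + 1*(-4)*conj(-2) + 2*(0)*conj(0) + 2*(2)*conj(-2) + 2*(0)*conj(0) + 2*(-2)*conj(2) + 2*(0)*conj(0) + 6*(0)*conj(0) + 6*(0)*conj(0)]
      = (1/24)[(8) + (8) + (0) + (-8) + (0) + (-8) + (0) + (0) + (0)] = 0/24 = 0
  <chi_6*chi_7, chi_8> = (1/24)[1*(4)*conj(2) + 1*(-4)*conj(2) + 2*(0)*conj(-1) + 2*(2)*conj(-1) + 2*(0)*conj(2) + 2*(-2)*conj(-1) + 2*(0)*conj(-1) + 6*(0)*conj(0) + 6*(0)*conj(0)]
      = (1/24)[(8) + (-8) + (0) + (-4) + (0) + (4) + (0) + (0) + (0)] = 0/24 = 0
  <chi_6*chi_7, chi_9> = (1/24)[1*(4)*conj(2) + 1*(-4)*conj(-2) + 2*(0)*conj(-sqrt(3)) + 2*(2)*conj(1) + 2*(0)*conj(0) + 2*(-2)*conj(-1) + 2*(0)*conj(sqrt(3)) + 6*(0)*conj(0) + 6*(0)*conj(0)]
      = (1/24)[(8) + (8) + (0) + (4) + (0) + (4) + (0) + (0) + (0)] = 24/24 = 1
Hence the multiplicities are chi_5: 1, chi_9: 1. Dimension check: dim(chi_6)*dim(chi_7) = 2*2 = 4 and sum (mult * dim) = 1*2 + 1*2 = 4.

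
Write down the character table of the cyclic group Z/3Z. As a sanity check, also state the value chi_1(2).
Character table of Z/3Z (irreps indexed chi_0,...,chi_2 with chi_k(m) = zeta_3^(k*m), zeta_3 = exp(2*pi*i/3)):
  irrep \ class  {0} (size 1)  {1} (size 1)    {2} (size 1)  
  chi_0          1             1               1             
  chi_1          1             exp(2*I*pi/3)   exp(-2*I*pi/3)
  chi_2          1             exp(-2*I*pi/3)  exp(2*I*pi/3) 

Spot check: chi_1(2) = zeta_3^(1*2) = zeta_3^2 = exp(-2*I*pi/3).

Argument: Z/3Z is abelian, so all 3 irreducible complex representations are 1-dimensional. They are given by chi_k(m) = zeta_3^(k*m) for k = 0,...,2. Row orthogonality: sum_m chi_k(m) conj(chi_l(m)) = 3 * [k = l].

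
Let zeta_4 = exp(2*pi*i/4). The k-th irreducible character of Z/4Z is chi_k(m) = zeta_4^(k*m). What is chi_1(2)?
chi_1(2) = zeta_4^2 = -1

Derivation: chi_1(2) = zeta_4^(1*2) = zeta_4^2. Since zeta_4^4 = 1, this equals zeta_4^2 = exp(2*pi*i*2/4) = -1.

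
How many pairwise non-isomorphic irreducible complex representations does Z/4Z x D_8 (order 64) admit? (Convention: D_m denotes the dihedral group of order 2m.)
28

Explanation: The number of irreducible complex representations of a finite group equals its number of conjugacy classes. For a direct product, #classes(G x H) = #classes(G) * #classes(H). Z/4Z has 4 classes (abelian), D_8 has 7 classes, so 4 * 7 = 28, so Z/4Z x D_8 (order 64) has exactly 28 irreducible complex representations.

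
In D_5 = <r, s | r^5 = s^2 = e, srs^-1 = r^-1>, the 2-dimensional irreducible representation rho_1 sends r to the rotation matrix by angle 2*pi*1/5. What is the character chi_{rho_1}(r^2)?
chi_{rho_1}(r^2) = 2*cos(2*pi*1*2/5) = -sqrt(5)/2 - 1/2

Proof sketch: rho_1(r^2) is rotation by angle 2*pi*1*2/5, whose trace is 2*cos(2*pi*1*2/5) = -sqrt(5)/2 - 1/2.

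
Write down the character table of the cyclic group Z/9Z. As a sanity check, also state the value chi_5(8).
Character table of Z/9Z (irreps indexed chi_0,...,chi_8 with chi_k(m) = zeta_9^(k*m), zeta_9 = exp(2*pi*i/9)):
  irrep \ class  {0} (size 1)  {1} (size 1)    {2} (size 1)    {3} (size 1)    {4} (size 1)    {5} (size 1)    {6} (size 1)    {7} (size 1)    {8} (size 1)  
  chi_0          1             1               1               1               1               1               1               1               1             
  chi_1          1             exp(2*I*pi/9)   exp(4*I*pi/9)   exp(2*I*pi/3)   exp(8*I*pi/9)   exp(-8*I*pi/9)  exp(-2*I*pi/3)  exp(-4*I*pi/9)  exp(-2*I*pi/9)
  chi_2          1             exp(4*I*pi/9)   exp(8*I*pi/9)   exp(-2*I*pi/3)  exp(-2*I*pi/9)  exp(2*I*pi/9)   exp(2*I*pi/3)   exp(-8*I*pi/9)  exp(-4*I*pi/9)
  chi_3          1             exp(2*I*pi/3)   exp(-2*I*pi/3)  1               exp(2*I*pi/3)   exp(-2*I*pi/3)  1               exp(2*I*pi/3)   exp(-2*I*pi/3)
  chi_4          1             exp(8*I*pi/9)   exp(-2*I*pi/9)  exp(2*I*pi/3)   exp(-4*I*pi/9)  exp(4*I*pi/9)   exp(-2*I*pi/3)  exp(2*I*pi/9)   exp(-8*I*pi/9)
  chi_5          1             exp(-8*I*pi/9)  exp(2*I*pi/9)   exp(-2*I*pi/3)  exp(4*I*pi/9)   exp(-4*I*pi/9)  exp(2*I*pi/3)   exp(-2*I*pi/9)  exp(8*I*pi/9) 
  chi_6          1             exp(-2*I*pi/3)  exp(2*I*pi/3)   1               exp(-2*I*pi/3)  exp(2*I*pi/3)   1               exp(-2*I*pi/3)  exp(2*I*pi/3) 
  chi_7          1             exp(-4*I*pi/9)  exp(-8*I*pi/9)  exp(2*I*pi/3)   exp(2*I*pi/9)   exp(-2*I*pi/9)  exp(-2*I*pi/3)  exp(8*I*pi/9)   exp(4*I*pi/9) 
  chi_8          1             exp(-2*I*pi/9)  exp(-4*I*pi/9)  exp(-2*I*pi/3)  exp(-8*I*pi/9)  exp(8*I*pi/9)   exp(2*I*pi/3)   exp(4*I*pi/9)   exp(2*I*pi/9) 

Spot check: chi_5(8) = zeta_9^(5*8) = zeta_9^40 = exp(8*I*pi/9).

Why: Z/9Z is abelian, so all 9 irreducible complex representations are 1-dimensional. They are given by chi_k(m) = zeta_9^(k*m) for k = 0,...,8. Row orthogonality: sum_m chi_k(m) conj(chi_l(m)) = 9 * [k = l].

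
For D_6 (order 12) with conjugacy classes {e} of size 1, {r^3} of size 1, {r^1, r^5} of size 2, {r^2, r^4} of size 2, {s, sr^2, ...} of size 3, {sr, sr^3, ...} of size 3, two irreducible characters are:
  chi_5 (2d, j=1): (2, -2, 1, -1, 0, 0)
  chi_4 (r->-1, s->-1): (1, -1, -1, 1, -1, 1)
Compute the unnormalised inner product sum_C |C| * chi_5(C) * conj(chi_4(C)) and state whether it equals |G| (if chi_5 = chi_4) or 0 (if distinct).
Sum = 0; so <chi_5, chi_4> = 0 (distinct irreducibles are orthogonal).

Compute term by term over conjugacy classes (|C| * chi_5(C) * conj(chi_4(C))):
  1*(2)*conj(1) + 1*(-2)*conj(-1) + 2*(1)*conj(-1) + 2*(-1)*conj(1) + 3*(0)*conj(-1) + 3*(0)*conj(1)
  = (2) + (2) + (-2) + (-2) + (0) + (0)
  = 0.
Dividing by |G| = 12 gives 0/12 = 0, matching the row-orthogonality relation <chi_5, chi_4> = [chi_5 = chi_4].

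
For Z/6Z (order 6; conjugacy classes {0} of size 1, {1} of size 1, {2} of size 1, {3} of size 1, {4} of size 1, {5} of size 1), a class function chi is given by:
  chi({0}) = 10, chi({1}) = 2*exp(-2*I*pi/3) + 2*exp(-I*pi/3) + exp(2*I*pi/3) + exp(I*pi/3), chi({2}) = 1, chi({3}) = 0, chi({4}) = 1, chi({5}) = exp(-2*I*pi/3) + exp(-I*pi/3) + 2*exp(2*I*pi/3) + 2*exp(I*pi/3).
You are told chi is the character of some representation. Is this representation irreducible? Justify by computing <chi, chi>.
Not irreducible (reducible): <chi, chi> = 18 > 1.

Justification: <chi, chi> = (1/|G|) sum_C |C| * |chi(C)|^2 = (1/6)[1*|10|^2 + 1*|2*exp(-2*I*pi/3) + 2*exp(-I*pi/3) + exp(2*I*pi/3) + exp(I*pi/3)|^2 + 1*|1|^2 + 1*|0|^2 + 1*|1|^2 + 1*|exp(-2*I*pi/3) + exp(-I*pi/3) + 2*exp(2*I*pi/3) + 2*exp(I*pi/3)|^2]
  = (1/6)[(100) + (3) + (1) + (0) + (1) + (3)] = 108/6 = 18.
(Exp terms are combined using exp(i*s)*conj(exp(i*t)) = exp(i*(s-t)), and sums of them are collapsed using the identity that for every m > 1 the m distinct m-th roots of unity sum to 0, e.g. 1 + exp(2*I*pi/3) + exp(-2*I*pi/3) = 0.)
A character is irreducible iff <chi, chi> = 1, so this representation is reducible.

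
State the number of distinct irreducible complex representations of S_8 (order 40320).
22

Reasoning: The number of irreducible complex representations of a finite group equals its number of conjugacy classes. Conjugacy classes in S_8 correspond to cycle types, i.e. partitions of 8; there are p(8) = 22 of them, so S_8 (order 40320) has exactly 22 irreducible complex representations.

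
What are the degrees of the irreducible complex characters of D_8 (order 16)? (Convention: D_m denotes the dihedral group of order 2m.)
Dimensions: 1, 1, 1, 1, 2, 2, 2

Justification: There are 7 irreducibles (= number of conjugacy classes). Their dimensions d_i satisfy sum d_i^2 = |G| = 16: 1 + 1 + 1 + 1 + 4 + 4 + 4 = 16.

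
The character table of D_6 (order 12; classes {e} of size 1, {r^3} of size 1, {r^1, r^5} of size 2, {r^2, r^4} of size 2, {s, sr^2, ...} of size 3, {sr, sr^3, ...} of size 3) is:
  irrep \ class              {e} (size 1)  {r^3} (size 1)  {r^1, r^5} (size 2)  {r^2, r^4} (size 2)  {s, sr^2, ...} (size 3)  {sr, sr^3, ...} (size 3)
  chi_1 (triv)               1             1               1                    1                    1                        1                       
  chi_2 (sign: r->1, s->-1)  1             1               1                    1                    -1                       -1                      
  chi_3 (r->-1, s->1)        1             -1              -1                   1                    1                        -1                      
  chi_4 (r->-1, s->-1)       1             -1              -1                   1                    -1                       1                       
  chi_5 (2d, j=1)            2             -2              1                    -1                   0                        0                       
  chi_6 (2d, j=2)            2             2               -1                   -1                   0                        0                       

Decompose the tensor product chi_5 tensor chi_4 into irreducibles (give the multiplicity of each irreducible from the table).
chi_5 tensor chi_4 = chi_6 (all other irreducibles have multiplicity 0).

Details: The character of a tensor product is the pointwise product (chi_5 * chi_4)(C) = chi_5(C) * chi_4(C):
  {e}: (2)*(1), {r^3}: (-2)*(-1), {r^1, r^5}: (1)*(-1), {r^2, r^4}: (-1)*(1), {s, sr^2, ...}: (0)*(-1), {sr, sr^3, ...}: (0)*(1)
so (chi_5 * chi_4) takes values
  {e} -> 2, {r^3} -> 2, {r^1, r^5} -> -1, {r^2, r^4} -> -1, {s, sr^2, ...} -> 0, {sr, sr^3, ...} -> 0.
Now take the inner product of this character with each irreducible chi from the table, <chi_5*chi_4, chi> = (1/12) sum_C |C| (chi_5*chi_4)(C) conj(chi(C)):
  <chi_5*chi_4, chi_1> = (1/12)[1*(2)*conj(1) + 1*(2)*conj(1) + 2*(-1)*conj(1) + 2*(-1)*conj(1) + 3*(0)*conj(1) + 3*(0)*conj(1)]
      = (1/12)[(2) + (2) + (-2) + (-2) + (0) + (0)] = 0/12 = 0
  <chi_5*chi_4, chi_2> = (1/12)[1*(2)*conj(1) + 1*(2)*conj(1) + 2*(-1)*conj(1) + 2*(-1)*conj(1) + 3*(0)*conj(-1) + 3*(0)*conj(-1)]
      = (1/12)[(2) + (2) + (-2) + (-2) + (0) + (0)] = 0/12 = 0
  <chi_5*chi_4, chi_3> = (1/12)[1*(2)*conj(1) + 1*(2)*conj(-1) + 2*(-1)*conj(-1) + 2*(-1)*conj(1) + 3*(0)*conj(1) + 3*(0)*conj(-1)]
      = (1/12)[(2) + (-2) + (2) + (-2) + (0) + (0)] = 0/12 = 0
  <chi_5*chi_4, chi_4> = (1/12)[1*(2)*conj(1) + 1*(2)*conj(-1) + 2*(-1)*conj(-1) + 2*(-1)*conj(1) + 3*(0)*conj(-1) + 3*(0)*conj(1)]
      = (1/12)[(2) + (-2) + (2) + (-2) + (0) + (0)] = 0/12 = 0
  <chi_5*chi_4, chi_5> = (1/12)[1*(2)*conj(2) + 1*(2)*conj(-2) + 2*(-1)*conj(1) + 2*(-1)*conj(-1) + 3*(0)*conj(0) + 3*(0)*conj(0)]
      = (1/12)[(4) + (-4) + (-2) + (2) + (0) + (0)] = 0/12 = 0
  <chi_5*chi_4, chi_6> = (1/12)[1*(2)*conj(2) + 1*(2)*conj(2) + 2*(-1)*conj(-1) + 2*(-1)*conj(-1) + 3*(0)*conj(0) + 3*(0)*conj(0)]
      = (1/12)[(4) + (4) + (2) + (2) + (0) + (0)] = 12/12 = 1
Hence the multiplicities are chi_6: 1. Dimension check: dim(chi_5)*dim(chi_4) = 2*1 = 2 and sum (mult * dim) = 1*2 = 2.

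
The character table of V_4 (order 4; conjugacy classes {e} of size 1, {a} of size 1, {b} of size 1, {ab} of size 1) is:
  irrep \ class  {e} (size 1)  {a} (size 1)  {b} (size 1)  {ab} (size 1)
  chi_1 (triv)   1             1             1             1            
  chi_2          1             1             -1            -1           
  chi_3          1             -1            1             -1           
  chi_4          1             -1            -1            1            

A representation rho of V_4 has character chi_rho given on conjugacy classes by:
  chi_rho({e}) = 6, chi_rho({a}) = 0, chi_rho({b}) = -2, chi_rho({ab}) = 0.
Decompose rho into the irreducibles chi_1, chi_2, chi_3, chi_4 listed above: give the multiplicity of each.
Multiplicities: chi_1: 1, chi_2: 2, chi_3: 1, chi_4: 2.

Why: Use <chi_rho, chi> = (1/|G|) sum_C |C| * chi_rho(C) * conj(chi(C)) with |G| = 4 for each irreducible chi in the table:
  <chi_rho, chi_1> = (1/4)[1*(6)*conj(1) + 1*(0)*conj(1) + 1*(-2)*conj(1) + 1*(0)*conj(1)]
      = (1/4)[(6) + (0) + (-2) + (0)] = 4/4 = 1
  <chi_rho, chi_2> = (1/4)[1*(6)*conj(1) + 1*(0)*conj(1) + 1*(-2)*conj(-1) + 1*(0)*conj(-1)]
      = (1/4)[(6) + (0) + (2) + (0)] = 8/4 = 2
  <chi_rho, chi_3> = (1/4)[1*(6)*conj(1) + 1*(0)*conj(-1) + 1*(-2)*conj(1) + 1*(0)*conj(-1)]
      = (1/4)[(6) + (0) + (-2) + (0)] = 4/4 = 1
  <chi_rho, chi_4> = (1/4)[1*(6)*conj(1) + 1*(0)*conj(-1) + 1*(-2)*conj(-1) + 1*(0)*conj(1)]
      = (1/4)[(6) + (0) + (2) + (0)] = 8/4 = 2
Dimension check: dim(rho) = sum (mult * dim) = 1*1 + 2*1 + 1*1 + 2*1 = 6 = chi_rho(e) = 6.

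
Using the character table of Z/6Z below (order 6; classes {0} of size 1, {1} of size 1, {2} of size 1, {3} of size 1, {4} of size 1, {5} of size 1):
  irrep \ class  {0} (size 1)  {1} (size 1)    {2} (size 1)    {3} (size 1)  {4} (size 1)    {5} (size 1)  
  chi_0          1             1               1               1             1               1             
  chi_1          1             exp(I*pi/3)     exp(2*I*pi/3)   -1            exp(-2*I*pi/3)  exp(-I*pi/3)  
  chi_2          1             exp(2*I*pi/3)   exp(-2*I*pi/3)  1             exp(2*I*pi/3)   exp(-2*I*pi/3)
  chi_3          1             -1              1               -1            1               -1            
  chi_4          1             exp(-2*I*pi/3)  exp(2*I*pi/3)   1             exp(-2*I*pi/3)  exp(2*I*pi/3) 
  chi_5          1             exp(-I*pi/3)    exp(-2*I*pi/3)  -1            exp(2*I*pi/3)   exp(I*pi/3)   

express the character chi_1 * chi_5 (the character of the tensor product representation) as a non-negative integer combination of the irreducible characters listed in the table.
chi_1 tensor chi_5 = chi_0 (all other irreducibles have multiplicity 0).

Reasoning: The character of a tensor product is the pointwise product (chi_1 * chi_5)(C) = chi_1(C) * chi_5(C):
  {0}: (1)*(1), {1}: (exp(I*pi/3))*(exp(-I*pi/3)), {2}: (exp(2*I*pi/3))*(exp(-2*I*pi/3)), {3}: (-1)*(-1), {4}: (exp(-2*I*pi/3))*(exp(2*I*pi/3)), {5}: (exp(-I*pi/3))*(exp(I*pi/3))
so (chi_1 * chi_5) takes values
  {0} -> 1, {1} -> 1, {2} -> 1, {3} -> 1, {4} -> 1, {5} -> 1.
Now take the inner product of this character with each irreducible chi from the table, <chi_1*chi_5, chi> = (1/6) sum_C |C| (chi_1*chi_5)(C) conj(chi(C)):
  <chi_1*chi_5, chi_0> = (1/6)[1*(1)*conj(1) + 1*(1)*conj(1) + 1*(1)*conj(1) + 1*(1)*conj(1) + 1*(1)*conj(1) + 1*(1)*conj(1)]
      = (1/6)[(1) + (1) + (1) + (1) + (1) + (1)] = 6/6 = 1
  <chi_1*chi_5, chi_1> = (1/6)[1*(1)*conj(1) + 1*(1)*conj(exp(I*pi/3)) + 1*(1)*conj(exp(2*I*pi/3)) + 1*(1)*conj(-1) + 1*(1)*conj(exp(-2*I*pi/3)) + 1*(1)*conj(exp(-I*pi/3))]
      = (1/6)[(1) + (exp(-I*pi/3)) + (exp(-2*I*pi/3)) + (-1) + (exp(2*I*pi/3)) + (exp(I*pi/3))] = 0/6 = 0
  <chi_1*chi_5, chi_2> = (1/6)[1*(1)*conj(1) + 1*(1)*conj(exp(2*I*pi/3)) + 1*(1)*conj(exp(-2*I*pi/3)) + 1*(1)*conj(1) + 1*(1)*conj(exp(2*I*pi/3)) + 1*(1)*conj(exp(-2*I*pi/3))]
      = (1/6)[(1) + (exp(-2*I*pi/3)) + (exp(2*I*pi/3)) + (1) + (exp(-2*I*pi/3)) + (exp(2*I*pi/3))] = 0/6 = 0
  <chi_1*chi_5, chi_3> = (1/6)[1*(1)*conj(1) + 1*(1)*conj(-1) + 1*(1)*conj(1) + 1*(1)*conj(-1) + 1*(1)*conj(1) + 1*(1)*conj(-1)]
      = (1/6)[(1) + (-1) + (1) + (-1) + (1) + (-1)] = 0/6 = 0
  <chi_1*chi_5, chi_4> = (1/6)[1*(1)*conj(1) + 1*(1)*conj(exp(-2*I*pi/3)) + 1*(1)*conj(exp(2*I*pi/3)) + 1*(1)*conj(1) + 1*(1)*conj(exp(-2*I*pi/3)) + 1*(1)*conj(exp(2*I*pi/3))]
      = (1/6)[(1) + (exp(2*I*pi/3)) + (exp(-2*I*pi/3)) + (1) + (exp(2*I*pi/3)) + (exp(-2*I*pi/3))] = 0/6 = 0
  <chi_1*chi_5, chi_5> = (1/6)[1*(1)*conj(1) + 1*(1)*conj(exp(-I*pi/3)) + 1*(1)*conj(exp(-2*I*pi/3)) + 1*(1)*conj(-1) + 1*(1)*conj(exp(2*I*pi/3)) + 1*(1)*conj(exp(I*pi/3))]
      = (1/6)[(1) + (exp(I*pi/3)) + (exp(2*I*pi/3)) + (-1) + (exp(-2*I*pi/3)) + (exp(-I*pi/3))] = 0/6 = 0
(Exp terms are combined using exp(i*s)*conj(exp(i*t)) = exp(i*(s-t)), and sums of them are collapsed using the identity that for every m > 1 the m distinct m-th roots of unity sum to 0, e.g. 1 + exp(2*I*pi/3) + exp(-2*I*pi/3) = 0.)
Hence the multiplicities are chi_0: 1. Dimension check: dim(chi_1)*dim(chi_5) = 1*1 = 1 and sum (mult * dim) = 1*1 = 1.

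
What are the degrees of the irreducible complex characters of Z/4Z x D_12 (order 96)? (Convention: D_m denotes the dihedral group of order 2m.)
Dimensions: 1, 1, 1, 1, 1, 1, 1, 1, 1, 1, 1, 1, 1, 1, 1, 1, 2, 2, 2, 2, 2, 2, 2, 2, 2, 2, 2, 2, 2, 2, 2, 2, 2, 2, 2, 2

Working: There are 36 irreducibles (= number of conjugacy classes). Their dimensions d_i satisfy sum d_i^2 = |G| = 96: 1 + 1 + 1 + 1 + 1 + 1 + 1 + 1 + 1 + 1 + 1 + 1 + 1 + 1 + 1 + 1 + 4 + 4 + 4 + 4 + 4 + 4 + 4 + 4 + 4 + 4 + 4 + 4 + 4 + 4 + 4 + 4 + 4 + 4 + 4 + 4 = 96. (For the product with Z/4Z: each of the 4 1-dim characters of Z/4Z tensors with each irrep of D_12, giving 4 copies of each D_12-dimension.)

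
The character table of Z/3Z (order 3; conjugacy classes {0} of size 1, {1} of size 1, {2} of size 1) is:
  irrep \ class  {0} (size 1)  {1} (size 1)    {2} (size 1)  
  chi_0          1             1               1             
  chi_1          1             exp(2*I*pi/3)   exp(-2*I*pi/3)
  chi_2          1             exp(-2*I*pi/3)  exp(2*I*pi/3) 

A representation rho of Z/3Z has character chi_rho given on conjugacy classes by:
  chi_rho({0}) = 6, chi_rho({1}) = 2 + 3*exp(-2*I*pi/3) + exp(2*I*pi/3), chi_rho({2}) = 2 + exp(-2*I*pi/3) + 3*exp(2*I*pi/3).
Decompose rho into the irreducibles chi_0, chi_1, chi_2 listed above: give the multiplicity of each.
Multiplicities: chi_0: 2, chi_1: 1, chi_2: 3.

Solution. Use <chi_rho, chi> = (1/|G|) sum_C |C| * chi_rho(C) * conj(chi(C)) with |G| = 3 for each irreducible chi in the table:
  <chi_rho, chi_0> = (1/3)[1*(6)*conj(1) + 1*(2 + 3*exp(-2*I*pi/3) + exp(2*I*pi/3))*conj(1) + 1*(2 + exp(-2*I*pi/3) + 3*exp(2*I*pi/3))*conj(1)]
      = (1/3)[(6) + (2 + 3*exp(-2*I*pi/3) + exp(2*I*pi/3)) + (2 + exp(-2*I*pi/3) + 3*exp(2*I*pi/3))] = 6/3 = 2
  <chi_rho, chi_1> = (1/3)[1*(6)*conj(1) + 1*(2 + 3*exp(-2*I*pi/3) + exp(2*I*pi/3))*conj(exp(2*I*pi/3)) + 1*(2 + exp(-2*I*pi/3) + 3*exp(2*I*pi/3))*conj(exp(-2*I*pi/3))]
      = (1/3)[(6) + (1 + 2*exp(-2*I*pi/3) + 3*exp(2*I*pi/3)) + (1 + 3*exp(-2*I*pi/3) + 2*exp(2*I*pi/3))] = 3/3 = 1
  <chi_rho, chi_2> = (1/3)[1*(6)*conj(1) + 1*(2 + 3*exp(-2*I*pi/3) + exp(2*I*pi/3))*conj(exp(-2*I*pi/3)) + 1*(2 + exp(-2*I*pi/3) + 3*exp(2*I*pi/3))*conj(exp(2*I*pi/3))]
      = (1/3)[(6) + (3 + exp(-2*I*pi/3) + 2*exp(2*I*pi/3)) + (3 + 2*exp(-2*I*pi/3) + exp(2*I*pi/3))] = 9/3 = 3
(Exp terms are combined using exp(i*s)*conj(exp(i*t)) = exp(i*(s-t)), and sums of them are collapsed using the identity that for every m > 1 the m distinct m-th roots of unity sum to 0, e.g. 1 + exp(2*I*pi/3) + exp(-2*I*pi/3) = 0.)
Dimension check: dim(rho) = sum (mult * dim) = 2*1 + 1*1 + 3*1 = 6 = chi_rho(e) = 6.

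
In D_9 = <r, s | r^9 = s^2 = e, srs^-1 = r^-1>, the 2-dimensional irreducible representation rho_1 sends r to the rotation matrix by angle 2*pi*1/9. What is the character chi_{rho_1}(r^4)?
chi_{rho_1}(r^4) = 2*cos(2*pi*1*4/9) = -2*cos(pi/9)

Reasoning: rho_1(r^4) is rotation by angle 2*pi*1*4/9, whose trace is 2*cos(2*pi*1*4/9) = -2*cos(pi/9).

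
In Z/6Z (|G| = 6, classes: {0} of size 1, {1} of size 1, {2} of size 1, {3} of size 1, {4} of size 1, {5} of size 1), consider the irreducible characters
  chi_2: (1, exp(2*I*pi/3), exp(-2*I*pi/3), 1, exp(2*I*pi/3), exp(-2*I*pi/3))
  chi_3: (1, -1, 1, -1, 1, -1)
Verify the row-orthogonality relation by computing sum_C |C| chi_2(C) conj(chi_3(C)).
Sum = 0; so <chi_2, chi_3> = 0 (distinct irreducibles are orthogonal).

Reasoning: Compute term by term over conjugacy classes (|C| * chi_2(C) * conj(chi_3(C))):
  1*(1)*conj(1) + 1*(exp(2*I*pi/3))*conj(-1) + 1*(exp(-2*I*pi/3))*conj(1) + 1*(1)*conj(-1) + 1*(exp(2*I*pi/3))*conj(1) + 1*(exp(-2*I*pi/3))*conj(-1)
  = (1) + (-exp(2*I*pi/3)) + (exp(-2*I*pi/3)) + (-1) + (exp(2*I*pi/3)) + (-exp(-2*I*pi/3))
  = 0.
(Exp terms are combined using exp(i*s)*conj(exp(i*t)) = exp(i*(s-t)), and sums of them are collapsed using the identity that for every m > 1 the m distinct m-th roots of unity sum to 0, e.g. 1 + exp(2*I*pi/3) + exp(-2*I*pi/3) = 0.)
Dividing by |G| = 6 gives 0/6 = 0, matching the row-orthogonality relation <chi_2, chi_3> = [chi_2 = chi_3].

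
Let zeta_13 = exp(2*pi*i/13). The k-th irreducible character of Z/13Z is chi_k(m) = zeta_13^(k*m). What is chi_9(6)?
chi_9(6) = zeta_13^54 = exp(4*I*pi/13)

Justification: chi_9(6) = zeta_13^(9*6) = zeta_13^54. Since zeta_13^13 = 1, this equals zeta_13^2 = exp(2*pi*i*2/13) = exp(4*I*pi/13).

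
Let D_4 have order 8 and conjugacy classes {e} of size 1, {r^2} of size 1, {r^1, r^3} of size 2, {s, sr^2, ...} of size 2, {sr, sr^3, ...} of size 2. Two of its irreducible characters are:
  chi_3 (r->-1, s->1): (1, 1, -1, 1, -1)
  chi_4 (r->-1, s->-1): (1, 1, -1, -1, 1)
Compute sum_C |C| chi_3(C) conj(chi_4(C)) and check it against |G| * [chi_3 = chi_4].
Sum = 0; so <chi_3, chi_4> = 0 (distinct irreducibles are orthogonal).

Details: Compute term by term over conjugacy classes (|C| * chi_3(C) * conj(chi_4(C))):
  1*(1)*conj(1) + 1*(1)*conj(1) + 2*(-1)*conj(-1) + 2*(1)*conj(-1) + 2*(-1)*conj(1)
  = (1) + (1) + (2) + (-2) + (-2)
  = 0.
Dividing by |G| = 8 gives 0/8 = 0, matching the row-orthogonality relation <chi_3, chi_4> = [chi_3 = chi_4].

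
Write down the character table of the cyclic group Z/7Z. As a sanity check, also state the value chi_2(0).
Character table of Z/7Z (irreps indexed chi_0,...,chi_6 with chi_k(m) = zeta_7^(k*m), zeta_7 = exp(2*pi*i/7)):
  irrep \ class  {0} (size 1)  {1} (size 1)    {2} (size 1)    {3} (size 1)    {4} (size 1)    {5} (size 1)    {6} (size 1)  
  chi_0          1             1               1               1               1               1               1             
  chi_1          1             exp(2*I*pi/7)   exp(4*I*pi/7)   exp(6*I*pi/7)   exp(-6*I*pi/7)  exp(-4*I*pi/7)  exp(-2*I*pi/7)
  chi_2          1             exp(4*I*pi/7)   exp(-6*I*pi/7)  exp(-2*I*pi/7)  exp(2*I*pi/7)   exp(6*I*pi/7)   exp(-4*I*pi/7)
  chi_3          1             exp(6*I*pi/7)   exp(-2*I*pi/7)  exp(4*I*pi/7)   exp(-4*I*pi/7)  exp(2*I*pi/7)   exp(-6*I*pi/7)
  chi_4          1             exp(-6*I*pi/7)  exp(2*I*pi/7)   exp(-4*I*pi/7)  exp(4*I*pi/7)   exp(-2*I*pi/7)  exp(6*I*pi/7) 
  chi_5          1             exp(-4*I*pi/7)  exp(6*I*pi/7)   exp(2*I*pi/7)   exp(-2*I*pi/7)  exp(-6*I*pi/7)  exp(4*I*pi/7) 
  chi_6          1             exp(-2*I*pi/7)  exp(-4*I*pi/7)  exp(-6*I*pi/7)  exp(6*I*pi/7)   exp(4*I*pi/7)   exp(2*I*pi/7) 

Spot check: chi_2(0) = zeta_7^(2*0) = zeta_7^0 = 1.

Reasoning: Z/7Z is abelian, so all 7 irreducible complex representations are 1-dimensional. They are given by chi_k(m) = zeta_7^(k*m) for k = 0,...,6. Row orthogonality: sum_m chi_k(m) conj(chi_l(m)) = 7 * [k = l].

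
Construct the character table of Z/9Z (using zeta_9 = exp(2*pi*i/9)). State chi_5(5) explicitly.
Character table of Z/9Z (irreps indexed chi_0,...,chi_8 with chi_k(m) = zeta_9^(k*m), zeta_9 = exp(2*pi*i/9)):
  irrep \ class  {0} (size 1)  {1} (size 1)    {2} (size 1)    {3} (size 1)    {4} (size 1)    {5} (size 1)    {6} (size 1)    {7} (size 1)    {8} (size 1)  
  chi_0          1             1               1               1               1               1               1               1               1             
  chi_1          1             exp(2*I*pi/9)   exp(4*I*pi/9)   exp(2*I*pi/3)   exp(8*I*pi/9)   exp(-8*I*pi/9)  exp(-2*I*pi/3)  exp(-4*I*pi/9)  exp(-2*I*pi/9)
  chi_2          1             exp(4*I*pi/9)   exp(8*I*pi/9)   exp(-2*I*pi/3)  exp(-2*I*pi/9)  exp(2*I*pi/9)   exp(2*I*pi/3)   exp(-8*I*pi/9)  exp(-4*I*pi/9)
  chi_3          1             exp(2*I*pi/3)   exp(-2*I*pi/3)  1               exp(2*I*pi/3)   exp(-2*I*pi/3)  1               exp(2*I*pi/3)   exp(-2*I*pi/3)
  chi_4          1             exp(8*I*pi/9)   exp(-2*I*pi/9)  exp(2*I*pi/3)   exp(-4*I*pi/9)  exp(4*I*pi/9)   exp(-2*I*pi/3)  exp(2*I*pi/9)   exp(-8*I*pi/9)
  chi_5          1             exp(-8*I*pi/9)  exp(2*I*pi/9)   exp(-2*I*pi/3)  exp(4*I*pi/9)   exp(-4*I*pi/9)  exp(2*I*pi/3)   exp(-2*I*pi/9)  exp(8*I*pi/9) 
  chi_6          1             exp(-2*I*pi/3)  exp(2*I*pi/3)   1               exp(-2*I*pi/3)  exp(2*I*pi/3)   1               exp(-2*I*pi/3)  exp(2*I*pi/3) 
  chi_7          1             exp(-4*I*pi/9)  exp(-8*I*pi/9)  exp(2*I*pi/3)   exp(2*I*pi/9)   exp(-2*I*pi/9)  exp(-2*I*pi/3)  exp(8*I*pi/9)   exp(4*I*pi/9) 
  chi_8          1             exp(-2*I*pi/9)  exp(-4*I*pi/9)  exp(-2*I*pi/3)  exp(-8*I*pi/9)  exp(8*I*pi/9)   exp(2*I*pi/3)   exp(4*I*pi/9)   exp(2*I*pi/9) 

Spot check: chi_5(5) = zeta_9^(5*5) = zeta_9^25 = exp(-4*I*pi/9).

Reasoning: Z/9Z is abelian, so all 9 irreducible complex representations are 1-dimensional. They are given by chi_k(m) = zeta_9^(k*m) for k = 0,...,8. Row orthogonality: sum_m chi_k(m) conj(chi_l(m)) = 9 * [k = l].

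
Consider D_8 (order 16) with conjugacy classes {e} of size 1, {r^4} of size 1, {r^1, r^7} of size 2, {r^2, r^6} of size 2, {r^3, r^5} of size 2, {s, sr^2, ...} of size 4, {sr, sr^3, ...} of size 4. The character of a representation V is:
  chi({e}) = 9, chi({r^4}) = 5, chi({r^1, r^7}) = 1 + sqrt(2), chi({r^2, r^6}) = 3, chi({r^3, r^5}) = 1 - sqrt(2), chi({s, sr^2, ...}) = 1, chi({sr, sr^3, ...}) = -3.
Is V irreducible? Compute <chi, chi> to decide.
Not irreducible (reducible): <chi, chi> = 11 > 1.

Working: <chi, chi> = (1/|G|) sum_C |C| * |chi(C)|^2 = (1/16)[1*|9|^2 + 1*|5|^2 + 2*|1 + sqrt(2)|^2 + 2*|3|^2 + 2*|1 - sqrt(2)|^2 + 4*|1|^2 + 4*|-3|^2]
  = (1/16)[(81) + (25) + (4*sqrt(2) + 6) + (18) + (6 - 4*sqrt(2)) + (4) + (36)] = 176/16 = 11.
A character is irreducible iff <chi, chi> = 1, so this representation is reducible.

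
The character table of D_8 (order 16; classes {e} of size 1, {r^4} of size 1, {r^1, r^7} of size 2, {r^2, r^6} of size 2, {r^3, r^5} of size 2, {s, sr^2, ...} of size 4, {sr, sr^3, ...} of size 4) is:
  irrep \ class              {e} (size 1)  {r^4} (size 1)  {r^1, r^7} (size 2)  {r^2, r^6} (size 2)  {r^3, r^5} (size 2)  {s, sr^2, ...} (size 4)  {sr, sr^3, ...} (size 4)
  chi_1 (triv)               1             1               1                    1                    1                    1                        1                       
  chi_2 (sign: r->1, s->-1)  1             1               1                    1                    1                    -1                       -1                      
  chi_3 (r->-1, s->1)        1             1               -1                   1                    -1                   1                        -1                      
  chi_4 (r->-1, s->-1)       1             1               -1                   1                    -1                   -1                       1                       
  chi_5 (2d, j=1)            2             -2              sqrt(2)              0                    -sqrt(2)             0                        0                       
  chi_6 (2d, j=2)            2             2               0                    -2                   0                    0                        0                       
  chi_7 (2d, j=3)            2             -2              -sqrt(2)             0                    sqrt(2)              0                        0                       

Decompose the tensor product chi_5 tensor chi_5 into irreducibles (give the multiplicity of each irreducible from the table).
chi_5 tensor chi_5 = chi_1 + chi_2 + chi_6 (all other irreducibles have multiplicity 0).

Argument: The character of a tensor product is the pointwise product (chi_5 * chi_5)(C) = chi_5(C) * chi_5(C):
  {e}: (2)*(2), {r^4}: (-2)*(-2), {r^1, r^7}: (sqrt(2))*(sqrt(2)), {r^2, r^6}: (0)*(0), {r^3, r^5}: (-sqrt(2))*(-sqrt(2)), {s, sr^2, ...}: (0)*(0), {sr, sr^3, ...}: (0)*(0)
so (chi_5 * chi_5) takes values
  {e} -> 4, {r^4} -> 4, {r^1, r^7} -> 2, {r^2, r^6} -> 0, {r^3, r^5} -> 2, {s, sr^2, ...} -> 0, {sr, sr^3, ...} -> 0.
Now take the inner product of this character with each irreducible chi from the table, <chi_5*chi_5, chi> = (1/16) sum_C |C| (chi_5*chi_5)(C) conj(chi(C)):
  <chi_5*chi_5, chi_1> = (1/16)[1*(4)*conj(1) + 1*(4)*conj(1) + 2*(2)*conj(1) + 2*(0)*conj(1) + 2*(2)*conj(1) + 4*(0)*conj(1) + 4*(0)*conj(1)]
      = (1/16)[(4) + (4) + (4) + (0) + (4) + (0) + (0)] = 16/16 = 1
  <chi_5*chi_5, chi_2> = (1/16)[1*(4)*conj(1) + 1*(4)*conj(1) + 2*(2)*conj(1) + 2*(0)*conj(1) + 2*(2)*conj(1) + 4*(0)*conj(-1) + 4*(0)*conj(-1)]
      = (1/16)[(4) + (4) + (4) + (0) + (4) + (0) + (0)] = 16/16 = 1
  <chi_5*chi_5, chi_3> = (1/16)[1*(4)*conj(1) + 1*(4)*conj(1) + 2*(2)*conj(-1) + 2*(0)*conj(1) + 2*(2)*conj(-1) + 4*(0)*conj(1) + 4*(0)*conj(-1)]
      = (1/16)[(4) + (4) + (-4) + (0) + (-4) + (0) + (0)] = 0/16 = 0
  <chi_5*chi_5, chi_4> = (1/16)[1*(4)*conj(1) + 1*(4)*conj(1) + 2*(2)*conj(-1) + 2*(0)*conj(1) + 2*(2)*conj(-1) + 4*(0)*conj(-1) + 4*(0)*conj(1)]
      = (1/16)[(4) + (4) + (-4) + (0) + (-4) + (0) + (0)] = 0/16 = 0
  <chi_5*chi_5, chi_5> = (1/16)[1*(4)*conj(2) + 1*(4)*conj(-2) + 2*(2)*conj(sqrt(2)) + 2*(0)*conj(0) + 2*(2)*conj(-sqrt(2)) + 4*(0)*conj(0) + 4*(0)*conj(0)]
      = (1/16)[(8) + (-8) + (4*sqrt(2)) + (0) + (-4*sqrt(2)) + (0) + (0)] = 0/16 = 0
  <chi_5*chi_5, chi_6> = (1/16)[1*(4)*conj(2) + 1*(4)*conj(2) + 2*(2)*conj(0) + 2*(0)*conj(-2) + 2*(2)*conj(0) + 4*(0)*conj(0) + 4*(0)*conj(0)]
      = (1/16)[(8) + (8) + (0) + (0) + (0) + (0) + (0)] = 16/16 = 1
  <chi_5*chi_5, chi_7> = (1/16)[1*(4)*conj(2) + 1*(4)*conj(-2) + 2*(2)*conj(-sqrt(2)) + 2*(0)*conj(0) + 2*(2)*conj(sqrt(2)) + 4*(0)*conj(0) + 4*(0)*conj(0)]
      = (1/16)[(8) + (-8) + (-4*sqrt(2)) + (0) + (4*sqrt(2)) + (0) + (0)] = 0/16 = 0
Hence the multiplicities are chi_1: 1, chi_2: 1, chi_6: 1. Dimension check: dim(chi_5)*dim(chi_5) = 2*2 = 4 and sum (mult * dim) = 1*1 + 1*1 + 1*2 = 4.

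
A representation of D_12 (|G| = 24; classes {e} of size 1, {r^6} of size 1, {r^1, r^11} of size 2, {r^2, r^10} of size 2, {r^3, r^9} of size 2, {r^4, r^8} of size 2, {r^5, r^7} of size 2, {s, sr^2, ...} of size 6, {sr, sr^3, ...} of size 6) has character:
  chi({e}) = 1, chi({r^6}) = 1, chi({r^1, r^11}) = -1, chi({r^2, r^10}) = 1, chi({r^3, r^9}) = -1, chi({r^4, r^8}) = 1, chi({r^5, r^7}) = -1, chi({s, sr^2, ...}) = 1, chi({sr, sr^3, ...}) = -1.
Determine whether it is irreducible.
Irreducible: <chi, chi> = 1.

Details: <chi, chi> = (1/|G|) sum_C |C| * |chi(C)|^2 = (1/24)[1*|1|^2 + 1*|1|^2 + 2*|-1|^2 + 2*|1|^2 + 2*|-1|^2 + 2*|1|^2 + 2*|-1|^2 + 6*|1|^2 + 6*|-1|^2]
  = (1/24)[(1) + (1) + (2) + (2) + (2) + (2) + (2) + (6) + (6)] = 24/24 = 1.
A character is irreducible iff <chi, chi> = 1, so this representation is irreducible.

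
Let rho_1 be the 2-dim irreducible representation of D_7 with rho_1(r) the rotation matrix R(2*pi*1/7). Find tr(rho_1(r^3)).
chi_{rho_1}(r^3) = 2*cos(2*pi*1*3/7) = -2*cos(pi/7)

Argument: rho_1(r^3) is rotation by angle 2*pi*1*3/7, whose trace is 2*cos(2*pi*1*3/7) = -2*cos(pi/7).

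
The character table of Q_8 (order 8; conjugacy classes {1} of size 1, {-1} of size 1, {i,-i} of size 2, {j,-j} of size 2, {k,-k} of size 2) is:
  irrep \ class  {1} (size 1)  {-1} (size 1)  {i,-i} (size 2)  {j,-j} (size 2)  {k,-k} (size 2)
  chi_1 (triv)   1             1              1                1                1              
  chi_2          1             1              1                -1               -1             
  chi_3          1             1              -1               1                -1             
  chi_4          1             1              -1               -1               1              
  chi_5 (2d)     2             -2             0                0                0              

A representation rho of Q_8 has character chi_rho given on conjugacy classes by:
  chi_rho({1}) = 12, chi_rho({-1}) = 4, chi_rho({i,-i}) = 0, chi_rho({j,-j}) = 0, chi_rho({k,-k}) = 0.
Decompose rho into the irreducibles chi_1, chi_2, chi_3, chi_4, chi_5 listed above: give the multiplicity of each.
Multiplicities: chi_1: 2, chi_2: 2, chi_3: 2, chi_4: 2, chi_5: 2.

Explanation: Use <chi_rho, chi> = (1/|G|) sum_C |C| * chi_rho(C) * conj(chi(C)) with |G| = 8 for each irreducible chi in the table:
  <chi_rho, chi_1> = (1/8)[1*(12)*conj(1) + 1*(4)*conj(1) + 2*(0)*conj(1) + 2*(0)*conj(1) + 2*(0)*conj(1)]
      = (1/8)[(12) + (4) + (0) + (0) + (0)] = 16/8 = 2
  <chi_rho, chi_2> = (1/8)[1*(12)*conj(1) + 1*(4)*conj(1) + 2*(0)*conj(1) + 2*(0)*conj(-1) + 2*(0)*conj(-1)]
      = (1/8)[(12) + (4) + (0) + (0) + (0)] = 16/8 = 2
  <chi_rho, chi_3> = (1/8)[1*(12)*conj(1) + 1*(4)*conj(1) + 2*(0)*conj(-1) + 2*(0)*conj(1) + 2*(0)*conj(-1)]
      = (1/8)[(12) + (4) + (0) + (0) + (0)] = 16/8 = 2
  <chi_rho, chi_4> = (1/8)[1*(12)*conj(1) + 1*(4)*conj(1) + 2*(0)*conj(-1) + 2*(0)*conj(-1) + 2*(0)*conj(1)]
      = (1/8)[(12) + (4) + (0) + (0) + (0)] = 16/8 = 2
  <chi_rho, chi_5> = (1/8)[1*(12)*conj(2) + 1*(4)*conj(-2) + 2*(0)*conj(0) + 2*(0)*conj(0) + 2*(0)*conj(0)]
      = (1/8)[(24) + (-8) + (0) + (0) + (0)] = 16/8 = 2
Dimension check: dim(rho) = sum (mult * dim) = 2*1 + 2*1 + 2*1 + 2*1 + 2*2 = 12 = chi_rho(e) = 12.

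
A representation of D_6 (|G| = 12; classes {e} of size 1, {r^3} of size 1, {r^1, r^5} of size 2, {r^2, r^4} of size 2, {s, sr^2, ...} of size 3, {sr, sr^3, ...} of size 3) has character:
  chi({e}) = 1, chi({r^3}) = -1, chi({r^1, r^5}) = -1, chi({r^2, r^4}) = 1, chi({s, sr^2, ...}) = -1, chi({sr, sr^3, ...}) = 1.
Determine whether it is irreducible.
Irreducible: <chi, chi> = 1.

Details: <chi, chi> = (1/|G|) sum_C |C| * |chi(C)|^2 = (1/12)[1*|1|^2 + 1*|-1|^2 + 2*|-1|^2 + 2*|1|^2 + 3*|-1|^2 + 3*|1|^2]
  = (1/12)[(1) + (1) + (2) + (2) + (3) + (3)] = 12/12 = 1.
A character is irreducible iff <chi, chi> = 1, so this representation is irreducible.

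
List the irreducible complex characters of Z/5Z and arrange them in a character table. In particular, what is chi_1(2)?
Character table of Z/5Z (irreps indexed chi_0,...,chi_4 with chi_k(m) = zeta_5^(k*m), zeta_5 = exp(2*pi*i/5)):
  irrep \ class  {0} (size 1)  {1} (size 1)    {2} (size 1)    {3} (size 1)    {4} (size 1)  
  chi_0          1             1               1               1               1             
  chi_1          1             exp(2*I*pi/5)   exp(4*I*pi/5)   exp(-4*I*pi/5)  exp(-2*I*pi/5)
  chi_2          1             exp(4*I*pi/5)   exp(-2*I*pi/5)  exp(2*I*pi/5)   exp(-4*I*pi/5)
  chi_3          1             exp(-4*I*pi/5)  exp(2*I*pi/5)   exp(-2*I*pi/5)  exp(4*I*pi/5) 
  chi_4          1             exp(-2*I*pi/5)  exp(-4*I*pi/5)  exp(4*I*pi/5)   exp(2*I*pi/5) 

Spot check: chi_1(2) = zeta_5^(1*2) = zeta_5^2 = exp(4*I*pi/5).

Why: Z/5Z is abelian, so all 5 irreducible complex representations are 1-dimensional. They are given by chi_k(m) = zeta_5^(k*m) for k = 0,...,4. Row orthogonality: sum_m chi_k(m) conj(chi_l(m)) = 5 * [k = l].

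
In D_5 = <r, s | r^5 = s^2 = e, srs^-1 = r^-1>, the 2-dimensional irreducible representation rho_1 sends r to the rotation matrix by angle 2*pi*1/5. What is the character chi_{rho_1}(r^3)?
chi_{rho_1}(r^3) = 2*cos(2*pi*1*3/5) = -sqrt(5)/2 - 1/2

rho_1(r^3) is rotation by angle 2*pi*1*3/5, whose trace is 2*cos(2*pi*1*3/5) = -sqrt(5)/2 - 1/2.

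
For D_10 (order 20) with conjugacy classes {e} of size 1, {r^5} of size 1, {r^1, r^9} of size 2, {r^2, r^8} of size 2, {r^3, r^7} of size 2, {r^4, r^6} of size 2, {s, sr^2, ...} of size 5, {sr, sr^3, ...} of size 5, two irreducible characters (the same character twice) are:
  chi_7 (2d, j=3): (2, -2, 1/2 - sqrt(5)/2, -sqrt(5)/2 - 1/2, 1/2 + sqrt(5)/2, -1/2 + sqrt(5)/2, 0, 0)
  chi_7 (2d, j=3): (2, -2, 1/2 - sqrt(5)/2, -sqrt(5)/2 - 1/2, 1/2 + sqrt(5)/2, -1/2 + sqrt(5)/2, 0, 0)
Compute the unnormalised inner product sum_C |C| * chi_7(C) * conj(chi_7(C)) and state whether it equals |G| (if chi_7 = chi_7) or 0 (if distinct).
Sum = 20 = |G| = 20; so <chi_7, chi_7> = 1 (norm-1 confirms irreducibility).

Derivation: Compute term by term over conjugacy classes (|C| * chi_7(C) * conj(chi_7(C))):
  1*(2)*conj(2) + 1*(-2)*conj(-2) + 2*(1/2 - sqrt(5)/2)*conj(1/2 - sqrt(5)/2) + 2*(-sqrt(5)/2 - 1/2)*conj(-sqrt(5)/2 - 1/2) + 2*(1/2 + sqrt(5)/2)*conj(1/2 + sqrt(5)/2) + 2*(-1/2 + sqrt(5)/2)*conj(-1/2 + sqrt(5)/2) + 5*(0)*conj(0) + 5*(0)*conj(0)
  = (4) + (4) + (3 - sqrt(5)) + (sqrt(5) + 3) + (sqrt(5) + 3) + (3 - sqrt(5)) + (0) + (0)
  = 20.
Dividing by |G| = 20 gives 20/20 = 1, matching the row-orthogonality relation <chi_7, chi_7> = [chi_7 = chi_7].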